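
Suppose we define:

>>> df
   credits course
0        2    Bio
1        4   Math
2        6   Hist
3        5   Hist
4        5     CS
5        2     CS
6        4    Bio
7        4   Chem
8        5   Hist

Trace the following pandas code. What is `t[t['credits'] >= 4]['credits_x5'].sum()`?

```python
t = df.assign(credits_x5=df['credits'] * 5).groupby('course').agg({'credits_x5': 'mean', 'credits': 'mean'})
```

66.6666666667

add column credits_x5 = df['credits'] * 5:
   credits course  credits_x5
0        2    Bio          10
1        4   Math          20
2        6   Hist          30
3        5   Hist          25
4        5     CS          25
5        2     CS          10
6        4    Bio          20
7        4   Chem          20
8        5   Hist          25
group by course: mean(credits_x5), mean(credits):
        credits_x5   credits
course                      
Bio      15.000000  3.000000
CS       17.500000  3.500000
Chem     20.000000  4.000000
Hist     26.666667  5.333333
Math     20.000000  4.000000
filter rows where credits >= 4:
        credits_x5   credits
course                      
Chem     20.000000  4.000000
Hist     26.666667  5.333333
Math     20.000000  4.000000
Finally, sum of column 'credits_x5' = 66.6666666667.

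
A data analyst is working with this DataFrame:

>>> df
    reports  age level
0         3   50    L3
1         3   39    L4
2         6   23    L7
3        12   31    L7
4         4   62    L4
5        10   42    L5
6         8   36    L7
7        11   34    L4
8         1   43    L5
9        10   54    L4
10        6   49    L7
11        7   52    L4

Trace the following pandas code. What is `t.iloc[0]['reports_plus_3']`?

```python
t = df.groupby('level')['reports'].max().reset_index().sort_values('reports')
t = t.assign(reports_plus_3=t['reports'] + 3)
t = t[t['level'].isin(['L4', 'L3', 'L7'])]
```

group by level, max of reports:
level
L3     3
L4    11
L5    10
L7    12
Name: reports, dtype: int64
reset_index():
  level  reports
0    L3        3
1    L4       11
2    L5       10
3    L7       12
sort by reports:
  level  reports
0    L3        3
2    L5       10
1    L4       11
3    L7       12
add column reports_plus_3 = t['reports'] + 3:
  level  reports  reports_plus_3
0    L3        3               6
2    L5       10              13
1    L4       11              14
3    L7       12              15
filter rows where level in ['L4', 'L3', 'L7']:
  level  reports  reports_plus_3
0    L3        3               6
1    L4       11              14
3    L7       12              15
The value at position 0, column 'reports_plus_3' is 6.

6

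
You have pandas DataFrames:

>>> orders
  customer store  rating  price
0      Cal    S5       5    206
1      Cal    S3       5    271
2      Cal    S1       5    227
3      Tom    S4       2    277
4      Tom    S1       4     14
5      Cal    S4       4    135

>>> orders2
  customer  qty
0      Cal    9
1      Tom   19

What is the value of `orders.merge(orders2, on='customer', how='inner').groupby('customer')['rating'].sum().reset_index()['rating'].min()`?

merge on 'customer' (how='inner') → 6 rows:
  customer store  rating  price  qty
0      Cal    S5       5    206    9
1      Cal    S3       5    271    9
2      Cal    S1       5    227    9
3      Tom    S4       2    277   19
4      Tom    S1       4     14   19
5      Cal    S4       4    135    9
group by customer, sum of rating:
customer
Cal    19
Tom     6
Name: rating, dtype: int64
reset_index():
  customer  rating
0      Cal      19
1      Tom       6
The min of column 'rating' is 6.

6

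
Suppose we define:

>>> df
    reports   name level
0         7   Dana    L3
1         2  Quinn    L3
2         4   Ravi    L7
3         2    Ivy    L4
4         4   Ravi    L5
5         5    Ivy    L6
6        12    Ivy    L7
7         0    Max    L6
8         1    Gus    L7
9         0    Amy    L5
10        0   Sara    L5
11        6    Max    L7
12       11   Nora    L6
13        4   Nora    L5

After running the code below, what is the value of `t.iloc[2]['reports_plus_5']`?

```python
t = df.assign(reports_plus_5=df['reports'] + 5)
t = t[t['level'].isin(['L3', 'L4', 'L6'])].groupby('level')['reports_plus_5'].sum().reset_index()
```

31

add column reports_plus_5 = df['reports'] + 5:
    reports   name level  reports_plus_5
0         7   Dana    L3              12
1         2  Quinn    L3               7
2         4   Ravi    L7               9
3         2    Ivy    L4               7
4         4   Ravi    L5               9
5         5    Ivy    L6              10
6        12    Ivy    L7              17
7         0    Max    L6               5
8         1    Gus    L7               6
9         0    Amy    L5               5
10        0   Sara    L5               5
11        6    Max    L7              11
12       11   Nora    L6              16
13        4   Nora    L5               9
filter rows where level in ['L3', 'L4', 'L6']:
    reports   name level  reports_plus_5
0         7   Dana    L3              12
1         2  Quinn    L3               7
3         2    Ivy    L4               7
5         5    Ivy    L6              10
7         0    Max    L6               5
12       11   Nora    L6              16
group by level, sum of reports_plus_5:
level
L3    19
L4     7
L6    31
Name: reports_plus_5, dtype: int64
reset_index():
  level  reports_plus_5
0    L3              19
1    L4               7
2    L6              31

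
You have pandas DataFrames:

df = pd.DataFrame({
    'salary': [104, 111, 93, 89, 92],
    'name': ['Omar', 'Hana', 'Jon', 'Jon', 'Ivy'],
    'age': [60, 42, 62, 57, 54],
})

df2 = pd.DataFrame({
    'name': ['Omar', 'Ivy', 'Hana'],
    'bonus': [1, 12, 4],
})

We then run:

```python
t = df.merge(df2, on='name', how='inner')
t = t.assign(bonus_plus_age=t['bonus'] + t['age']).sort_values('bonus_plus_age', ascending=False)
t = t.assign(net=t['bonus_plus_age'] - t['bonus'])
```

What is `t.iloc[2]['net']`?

merge on 'name' (how='inner') → 3 rows:
   salary  name  age  bonus
0     104  Omar   60      1
1     111  Hana   42      4
2      92   Ivy   54     12
add column bonus_plus_age = t['bonus'] + t['age']:
   salary  name  age  bonus  bonus_plus_age
0     104  Omar   60      1              61
1     111  Hana   42      4              46
2      92   Ivy   54     12              66
sort by bonus_plus_age descending:
   salary  name  age  bonus  bonus_plus_age
2      92   Ivy   54     12              66
0     104  Omar   60      1              61
1     111  Hana   42      4              46
add column net = t['bonus_plus_age'] - t['bonus']:
   salary  name  age  bonus  bonus_plus_age  net
2      92   Ivy   54     12              66   54
0     104  Omar   60      1              61   60
1     111  Hana   42      4              46   42
The value at position 2, column 'net' is 42.

42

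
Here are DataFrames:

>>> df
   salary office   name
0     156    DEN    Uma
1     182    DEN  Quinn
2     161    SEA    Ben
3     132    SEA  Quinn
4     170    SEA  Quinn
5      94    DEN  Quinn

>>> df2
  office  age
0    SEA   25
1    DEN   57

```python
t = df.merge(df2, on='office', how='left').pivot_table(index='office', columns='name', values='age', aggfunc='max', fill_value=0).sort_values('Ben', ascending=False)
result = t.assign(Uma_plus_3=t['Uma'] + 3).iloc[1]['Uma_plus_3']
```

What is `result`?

60

merge on 'office' (how='left') → 6 rows:
   salary office   name  age
0     156    DEN    Uma   57
1     182    DEN  Quinn   57
2     161    SEA    Ben   25
3     132    SEA  Quinn   25
4     170    SEA  Quinn   25
5      94    DEN  Quinn   57
pivot: rows=office, cols=name, max(age):
name    Ben  Quinn  Uma
office                 
DEN       0     57   57
SEA      25     25    0
sort by Ben descending:
name    Ben  Quinn  Uma
office                 
SEA      25     25    0
DEN       0     57   57
add column Uma_plus_3 = t['Uma'] + 3:
name    Ben  Quinn  Uma  Uma_plus_3
office                             
SEA      25     25    0           3
DEN       0     57   57          60
The value at position 1, column 'Uma_plus_3' is 60.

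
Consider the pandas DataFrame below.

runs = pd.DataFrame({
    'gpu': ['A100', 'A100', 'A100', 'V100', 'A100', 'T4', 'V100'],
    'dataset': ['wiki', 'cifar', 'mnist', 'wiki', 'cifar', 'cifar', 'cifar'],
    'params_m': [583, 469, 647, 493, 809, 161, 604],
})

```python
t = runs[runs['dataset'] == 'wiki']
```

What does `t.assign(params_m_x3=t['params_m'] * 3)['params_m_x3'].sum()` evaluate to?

3228

filter rows where dataset == 'wiki':
    gpu dataset  params_m
0  A100    wiki       583
3  V100    wiki       493
add column params_m_x3 = t['params_m'] * 3:
    gpu dataset  params_m  params_m_x3
0  A100    wiki       583         1749
3  V100    wiki       493         1479
Taking the sum of column 'params_m_x3' gives 3228.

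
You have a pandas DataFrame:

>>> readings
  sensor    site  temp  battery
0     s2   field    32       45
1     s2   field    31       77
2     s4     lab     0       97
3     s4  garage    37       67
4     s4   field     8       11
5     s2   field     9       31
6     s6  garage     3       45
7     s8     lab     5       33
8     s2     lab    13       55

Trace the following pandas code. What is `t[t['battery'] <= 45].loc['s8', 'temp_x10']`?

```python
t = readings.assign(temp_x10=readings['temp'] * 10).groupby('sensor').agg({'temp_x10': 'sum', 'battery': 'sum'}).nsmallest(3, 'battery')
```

50

add column temp_x10 = readings['temp'] * 10:
  sensor    site  temp  battery  temp_x10
0     s2   field    32       45       320
1     s2   field    31       77       310
2     s4     lab     0       97         0
3     s4  garage    37       67       370
4     s4   field     8       11        80
5     s2   field     9       31        90
6     s6  garage     3       45        30
7     s8     lab     5       33        50
8     s2     lab    13       55       130
group by sensor: sum(temp_x10), sum(battery):
        temp_x10  battery
sensor                   
s2           850      208
s4           450      175
s6            30       45
s8            50       33
take 3 rows with smallest battery:
        temp_x10  battery
sensor                   
s8            50       33
s6            30       45
s4           450      175
filter rows where battery <= 45:
        temp_x10  battery
sensor                   
s8            50       33
s6            30       45
Finally, value at row 's8', column 'temp_x10' = 50.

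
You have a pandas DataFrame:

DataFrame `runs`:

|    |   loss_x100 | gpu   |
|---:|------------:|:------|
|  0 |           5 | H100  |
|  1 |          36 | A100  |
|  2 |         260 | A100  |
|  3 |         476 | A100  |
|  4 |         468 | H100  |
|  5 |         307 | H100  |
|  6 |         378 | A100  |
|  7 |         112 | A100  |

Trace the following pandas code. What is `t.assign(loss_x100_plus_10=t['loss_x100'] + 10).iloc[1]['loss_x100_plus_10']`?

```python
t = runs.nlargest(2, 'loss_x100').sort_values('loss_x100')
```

486

take 2 rows with largest loss_x100:
   loss_x100   gpu
3        476  A100
4        468  H100
sort by loss_x100:
   loss_x100   gpu
4        468  H100
3        476  A100
add column loss_x100_plus_10 = t['loss_x100'] + 10:
   loss_x100   gpu  loss_x100_plus_10
4        468  H100                478
3        476  A100                486
Taking the value at position 1, column 'loss_x100_plus_10' gives 486.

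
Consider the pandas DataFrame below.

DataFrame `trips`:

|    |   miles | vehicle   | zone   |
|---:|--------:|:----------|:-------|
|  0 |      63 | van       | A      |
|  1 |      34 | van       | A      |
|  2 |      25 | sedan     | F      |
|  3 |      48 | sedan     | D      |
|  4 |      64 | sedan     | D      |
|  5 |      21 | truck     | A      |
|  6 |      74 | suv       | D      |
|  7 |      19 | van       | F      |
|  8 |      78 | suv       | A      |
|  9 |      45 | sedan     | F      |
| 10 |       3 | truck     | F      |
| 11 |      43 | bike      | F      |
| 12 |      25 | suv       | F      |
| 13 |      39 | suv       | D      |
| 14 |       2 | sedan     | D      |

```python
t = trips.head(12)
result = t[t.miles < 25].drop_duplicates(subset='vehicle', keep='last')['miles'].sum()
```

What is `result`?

take first 12 rows:
    miles vehicle zone
0      63     van    A
1      34     van    A
2      25   sedan    F
3      48   sedan    D
4      64   sedan    D
5      21   truck    A
6      74     suv    D
7      19     van    F
8      78     suv    A
9      45   sedan    F
10      3   truck    F
11     43    bike    F
filter rows where miles < 25:
    miles vehicle zone
5      21   truck    A
7      19     van    F
10      3   truck    F
drop duplicate vehicle (keep=last):
    miles vehicle zone
7      19     van    F
10      3   truck    F
Reading off the sum of column 'miles', we get 22.

22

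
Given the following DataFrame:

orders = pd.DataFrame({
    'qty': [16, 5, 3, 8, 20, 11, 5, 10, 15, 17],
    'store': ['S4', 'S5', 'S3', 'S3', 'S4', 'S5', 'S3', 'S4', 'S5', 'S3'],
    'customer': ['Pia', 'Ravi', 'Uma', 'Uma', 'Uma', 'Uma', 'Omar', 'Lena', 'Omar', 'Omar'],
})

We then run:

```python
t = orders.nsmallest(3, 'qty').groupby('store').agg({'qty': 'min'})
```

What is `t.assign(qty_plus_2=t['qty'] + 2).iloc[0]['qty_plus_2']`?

take 3 rows with smallest qty:
   qty store customer
2    3    S3      Uma
1    5    S5     Ravi
6    5    S3     Omar
group by store, min of qty:
       qty
store     
S3       3
S5       5
add column qty_plus_2 = t['qty'] + 2:
       qty  qty_plus_2
store                 
S3       3           5
S5       5           7
Then the value at position 0, column 'qty_plus_2': 5

5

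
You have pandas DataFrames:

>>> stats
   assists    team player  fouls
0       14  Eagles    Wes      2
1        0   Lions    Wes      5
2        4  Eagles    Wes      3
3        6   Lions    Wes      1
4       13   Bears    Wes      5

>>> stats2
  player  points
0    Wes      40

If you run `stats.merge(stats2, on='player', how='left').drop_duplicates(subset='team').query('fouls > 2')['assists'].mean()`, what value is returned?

merge on 'player' (how='left') → 5 rows:
   assists    team player  fouls  points
0       14  Eagles    Wes      2      40
1        0   Lions    Wes      5      40
2        4  Eagles    Wes      3      40
3        6   Lions    Wes      1      40
4       13   Bears    Wes      5      40
drop duplicate team (keep=first):
   assists    team player  fouls  points
0       14  Eagles    Wes      2      40
1        0   Lions    Wes      5      40
4       13   Bears    Wes      5      40
filter rows where fouls > 2:
   assists   team player  fouls  points
1        0  Lions    Wes      5      40
4       13  Bears    Wes      5      40
The mean of column 'assists' is 6.5.

6.5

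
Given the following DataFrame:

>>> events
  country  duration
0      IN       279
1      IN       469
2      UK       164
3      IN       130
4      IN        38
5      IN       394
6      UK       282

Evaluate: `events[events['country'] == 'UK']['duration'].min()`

164

filter rows where country == 'UK':
  country  duration
2      UK       164
6      UK       282
min of column 'duration' → 164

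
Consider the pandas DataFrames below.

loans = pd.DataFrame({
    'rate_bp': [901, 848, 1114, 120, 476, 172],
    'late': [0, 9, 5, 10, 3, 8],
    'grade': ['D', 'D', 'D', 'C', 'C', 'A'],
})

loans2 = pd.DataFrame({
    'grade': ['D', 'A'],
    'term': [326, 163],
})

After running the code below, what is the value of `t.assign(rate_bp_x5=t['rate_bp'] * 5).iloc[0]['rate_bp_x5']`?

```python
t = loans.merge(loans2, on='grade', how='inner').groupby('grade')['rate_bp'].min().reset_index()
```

860

merge on 'grade' (how='inner') → 4 rows:
   rate_bp  late grade  term
0      901     0     D   326
1      848     9     D   326
2     1114     5     D   326
3      172     8     A   163
group by grade, min of rate_bp:
grade
A    172
D    848
Name: rate_bp, dtype: int64
reset_index():
  grade  rate_bp
0     A      172
1     D      848
add column rate_bp_x5 = t['rate_bp'] * 5:
  grade  rate_bp  rate_bp_x5
0     A      172         860
1     D      848        4240
value at position 0, column 'rate_bp_x5' → 860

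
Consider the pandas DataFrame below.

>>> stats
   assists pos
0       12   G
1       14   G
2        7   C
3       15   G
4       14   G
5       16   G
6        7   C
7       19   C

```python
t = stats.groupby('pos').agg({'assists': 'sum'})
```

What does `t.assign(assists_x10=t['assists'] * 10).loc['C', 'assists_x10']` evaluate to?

group by pos, sum of assists:
     assists
pos         
C         33
G         71
add column assists_x10 = t['assists'] * 10:
     assists  assists_x10
pos                      
C         33          330
G         71          710
value at row 'C', column 'assists_x10' → 330

330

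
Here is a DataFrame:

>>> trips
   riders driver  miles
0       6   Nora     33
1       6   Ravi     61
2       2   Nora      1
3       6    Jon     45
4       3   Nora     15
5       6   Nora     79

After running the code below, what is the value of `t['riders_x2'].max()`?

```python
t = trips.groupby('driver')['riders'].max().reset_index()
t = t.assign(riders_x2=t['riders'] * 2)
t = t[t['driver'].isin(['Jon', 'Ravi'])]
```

group by driver, max of riders:
driver
Jon     6
Nora    6
Ravi    6
Name: riders, dtype: int64
reset_index():
  driver  riders
0    Jon       6
1   Nora       6
2   Ravi       6
add column riders_x2 = t['riders'] * 2:
  driver  riders  riders_x2
0    Jon       6         12
1   Nora       6         12
2   Ravi       6         12
filter rows where driver in ['Jon', 'Ravi']:
  driver  riders  riders_x2
0    Jon       6         12
2   Ravi       6         12
Taking the max of column 'riders_x2' gives 12.

12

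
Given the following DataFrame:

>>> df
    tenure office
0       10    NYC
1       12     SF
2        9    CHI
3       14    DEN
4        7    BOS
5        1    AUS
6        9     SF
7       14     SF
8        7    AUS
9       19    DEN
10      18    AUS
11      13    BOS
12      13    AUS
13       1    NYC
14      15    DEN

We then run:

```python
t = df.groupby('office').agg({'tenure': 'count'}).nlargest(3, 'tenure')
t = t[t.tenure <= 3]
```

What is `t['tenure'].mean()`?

group by office, count of tenure:
        tenure
office        
AUS          4
BOS          2
CHI          1
DEN          3
NYC          2
SF           3
take 3 rows with largest tenure:
        tenure
office        
AUS          4
DEN          3
SF           3
filter rows where tenure <= 3:
        tenure
office        
DEN          3
SF           3
Reading off the mean of column 'tenure', we get 3.0.

3.0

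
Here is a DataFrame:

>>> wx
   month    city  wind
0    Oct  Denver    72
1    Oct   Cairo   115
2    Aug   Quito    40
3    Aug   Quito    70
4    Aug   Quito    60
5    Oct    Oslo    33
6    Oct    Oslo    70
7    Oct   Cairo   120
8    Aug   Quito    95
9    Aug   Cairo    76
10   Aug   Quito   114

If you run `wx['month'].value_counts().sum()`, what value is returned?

11

value_counts of month:
month
Aug    6
Oct    5
Name: count, dtype: int64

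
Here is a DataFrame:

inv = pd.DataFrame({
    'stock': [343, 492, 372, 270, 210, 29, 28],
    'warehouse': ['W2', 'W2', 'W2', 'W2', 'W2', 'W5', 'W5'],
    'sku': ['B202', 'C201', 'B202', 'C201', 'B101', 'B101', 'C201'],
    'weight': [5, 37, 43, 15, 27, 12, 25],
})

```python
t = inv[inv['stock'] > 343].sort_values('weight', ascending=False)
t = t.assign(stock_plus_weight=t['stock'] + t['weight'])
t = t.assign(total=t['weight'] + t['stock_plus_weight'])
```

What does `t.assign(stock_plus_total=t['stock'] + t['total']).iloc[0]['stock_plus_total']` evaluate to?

830

filter rows where stock > 343:
   stock warehouse   sku  weight
1    492        W2  C201      37
2    372        W2  B202      43
sort by weight descending:
   stock warehouse   sku  weight
2    372        W2  B202      43
1    492        W2  C201      37
add column stock_plus_weight = t['stock'] + t['weight']:
   stock warehouse   sku  weight  stock_plus_weight
2    372        W2  B202      43                415
1    492        W2  C201      37                529
add column total = t['weight'] + t['stock_plus_weight']:
   stock warehouse   sku  weight  stock_plus_weight  total
2    372        W2  B202      43                415    458
1    492        W2  C201      37                529    566
add column stock_plus_total = t['stock'] + t['total']:
   stock warehouse   sku  weight  stock_plus_weight  total  stock_plus_total
2    372        W2  B202      43                415    458               830
1    492        W2  C201      37                529    566              1058
value at position 0, column 'stock_plus_total' → 830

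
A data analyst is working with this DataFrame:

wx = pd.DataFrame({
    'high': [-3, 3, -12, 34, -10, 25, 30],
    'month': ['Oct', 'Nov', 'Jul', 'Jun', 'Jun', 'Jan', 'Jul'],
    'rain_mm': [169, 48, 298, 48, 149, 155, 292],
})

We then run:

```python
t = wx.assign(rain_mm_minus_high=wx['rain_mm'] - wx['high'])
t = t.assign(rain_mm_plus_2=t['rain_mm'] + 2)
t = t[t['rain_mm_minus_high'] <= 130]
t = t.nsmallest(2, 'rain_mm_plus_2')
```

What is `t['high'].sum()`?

add column rain_mm_minus_high = wx['rain_mm'] - wx['high']:
   high month  rain_mm  rain_mm_minus_high
0    -3   Oct      169                 172
1     3   Nov       48                  45
2   -12   Jul      298                 310
3    34   Jun       48                  14
4   -10   Jun      149                 159
5    25   Jan      155                 130
6    30   Jul      292                 262
add column rain_mm_plus_2 = t['rain_mm'] + 2:
   high month  rain_mm  rain_mm_minus_high  rain_mm_plus_2
0    -3   Oct      169                 172             171
1     3   Nov       48                  45              50
2   -12   Jul      298                 310             300
3    34   Jun       48                  14              50
4   -10   Jun      149                 159             151
5    25   Jan      155                 130             157
6    30   Jul      292                 262             294
filter rows where rain_mm_minus_high <= 130:
   high month  rain_mm  rain_mm_minus_high  rain_mm_plus_2
1     3   Nov       48                  45              50
3    34   Jun       48                  14              50
5    25   Jan      155                 130             157
take 2 rows with smallest rain_mm_plus_2:
   high month  rain_mm  rain_mm_minus_high  rain_mm_plus_2
1     3   Nov       48                  45              50
3    34   Jun       48                  14              50

37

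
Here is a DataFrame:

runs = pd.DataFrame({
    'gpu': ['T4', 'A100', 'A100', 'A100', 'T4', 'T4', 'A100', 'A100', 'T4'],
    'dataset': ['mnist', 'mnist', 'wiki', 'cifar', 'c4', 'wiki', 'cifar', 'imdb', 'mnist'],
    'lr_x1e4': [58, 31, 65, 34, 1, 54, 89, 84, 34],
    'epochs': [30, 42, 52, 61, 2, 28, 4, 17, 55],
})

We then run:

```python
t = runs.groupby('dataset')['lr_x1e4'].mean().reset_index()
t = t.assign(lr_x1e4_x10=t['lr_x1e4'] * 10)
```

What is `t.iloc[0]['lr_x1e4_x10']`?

10.0

group by dataset, mean of lr_x1e4:
dataset
c4        1.0
cifar    61.5
imdb     84.0
mnist    41.0
wiki     59.5
Name: lr_x1e4, dtype: float64
reset_index():
  dataset  lr_x1e4
0      c4      1.0
1   cifar     61.5
2    imdb     84.0
3   mnist     41.0
4    wiki     59.5
add column lr_x1e4_x10 = t['lr_x1e4'] * 10:
  dataset  lr_x1e4  lr_x1e4_x10
0      c4      1.0         10.0
1   cifar     61.5        615.0
2    imdb     84.0        840.0
3   mnist     41.0        410.0
4    wiki     59.5        595.0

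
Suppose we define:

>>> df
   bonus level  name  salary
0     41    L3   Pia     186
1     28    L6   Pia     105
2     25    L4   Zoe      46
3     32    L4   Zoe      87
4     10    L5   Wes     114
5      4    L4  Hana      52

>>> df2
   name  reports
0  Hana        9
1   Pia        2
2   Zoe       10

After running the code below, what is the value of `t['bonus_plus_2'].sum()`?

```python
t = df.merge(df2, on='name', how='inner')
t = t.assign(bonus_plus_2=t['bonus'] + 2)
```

merge on 'name' (how='inner') → 5 rows:
   bonus level  name  salary  reports
0     41    L3   Pia     186        2
1     28    L6   Pia     105        2
2     25    L4   Zoe      46       10
3     32    L4   Zoe      87       10
4      4    L4  Hana      52        9
add column bonus_plus_2 = t['bonus'] + 2:
   bonus level  name  salary  reports  bonus_plus_2
0     41    L3   Pia     186        2            43
1     28    L6   Pia     105        2            30
2     25    L4   Zoe      46       10            27
3     32    L4   Zoe      87       10            34
4      4    L4  Hana      52        9             6
The sum of column 'bonus_plus_2' is 140.

140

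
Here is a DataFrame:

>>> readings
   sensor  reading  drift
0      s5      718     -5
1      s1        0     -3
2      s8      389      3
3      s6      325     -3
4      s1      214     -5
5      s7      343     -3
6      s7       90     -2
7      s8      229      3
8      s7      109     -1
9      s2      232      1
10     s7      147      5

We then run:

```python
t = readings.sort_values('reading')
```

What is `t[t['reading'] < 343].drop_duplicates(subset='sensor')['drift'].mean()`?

-0.8

sort by reading:
   sensor  reading  drift
1      s1        0     -3
6      s7       90     -2
8      s7      109     -1
10     s7      147      5
4      s1      214     -5
7      s8      229      3
9      s2      232      1
3      s6      325     -3
5      s7      343     -3
2      s8      389      3
0      s5      718     -5
filter rows where reading < 343:
   sensor  reading  drift
1      s1        0     -3
6      s7       90     -2
8      s7      109     -1
10     s7      147      5
4      s1      214     -5
7      s8      229      3
9      s2      232      1
3      s6      325     -3
drop duplicate sensor (keep=first):
  sensor  reading  drift
1     s1        0     -3
6     s7       90     -2
7     s8      229      3
9     s2      232      1
3     s6      325     -3
The mean of column 'drift' is -0.8.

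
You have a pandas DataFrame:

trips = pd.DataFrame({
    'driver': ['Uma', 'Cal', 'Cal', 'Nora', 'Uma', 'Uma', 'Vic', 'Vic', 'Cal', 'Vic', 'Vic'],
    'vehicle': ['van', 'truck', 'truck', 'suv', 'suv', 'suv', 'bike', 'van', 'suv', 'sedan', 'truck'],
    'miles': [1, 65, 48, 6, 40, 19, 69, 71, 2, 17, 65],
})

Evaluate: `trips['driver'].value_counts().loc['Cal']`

value_counts of driver:
driver
Vic     4
Uma     3
Cal     3
Nora    1
Name: count, dtype: int64
So loc['Cal'] = 3.

3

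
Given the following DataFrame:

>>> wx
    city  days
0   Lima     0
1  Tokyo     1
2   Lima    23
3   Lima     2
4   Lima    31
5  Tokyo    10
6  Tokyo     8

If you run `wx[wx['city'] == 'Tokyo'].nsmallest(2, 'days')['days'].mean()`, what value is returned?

4.5

filter rows where city == 'Tokyo':
    city  days
1  Tokyo     1
5  Tokyo    10
6  Tokyo     8
take 2 rows with smallest days:
    city  days
1  Tokyo     1
6  Tokyo     8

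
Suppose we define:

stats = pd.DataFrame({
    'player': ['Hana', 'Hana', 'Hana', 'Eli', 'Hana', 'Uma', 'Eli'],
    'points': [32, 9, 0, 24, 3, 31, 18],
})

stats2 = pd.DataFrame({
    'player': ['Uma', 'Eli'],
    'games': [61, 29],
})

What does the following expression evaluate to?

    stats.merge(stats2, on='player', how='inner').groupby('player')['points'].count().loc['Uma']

merge on 'player' (how='inner') → 3 rows:
  player  points  games
0    Eli      24     29
1    Uma      31     61
2    Eli      18     29
group by player, count of points:
player
Eli    2
Uma    1
Name: points, dtype: int64
Then the value at index 'Uma': 1

1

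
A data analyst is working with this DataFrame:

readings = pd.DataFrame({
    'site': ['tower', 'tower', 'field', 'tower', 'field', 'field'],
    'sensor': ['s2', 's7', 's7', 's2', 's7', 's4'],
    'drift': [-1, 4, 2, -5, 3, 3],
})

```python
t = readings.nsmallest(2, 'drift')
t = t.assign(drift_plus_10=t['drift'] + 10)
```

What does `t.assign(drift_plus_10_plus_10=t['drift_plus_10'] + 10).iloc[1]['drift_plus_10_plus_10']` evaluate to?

19

take 2 rows with smallest drift:
    site sensor  drift
3  tower     s2     -5
0  tower     s2     -1
add column drift_plus_10 = t['drift'] + 10:
    site sensor  drift  drift_plus_10
3  tower     s2     -5              5
0  tower     s2     -1              9
add column drift_plus_10_plus_10 = t['drift_plus_10'] + 10:
    site sensor  drift  drift_plus_10  drift_plus_10_plus_10
3  tower     s2     -5              5                     15
0  tower     s2     -1              9                     19
The value at position 1, column 'drift_plus_10_plus_10' is 19.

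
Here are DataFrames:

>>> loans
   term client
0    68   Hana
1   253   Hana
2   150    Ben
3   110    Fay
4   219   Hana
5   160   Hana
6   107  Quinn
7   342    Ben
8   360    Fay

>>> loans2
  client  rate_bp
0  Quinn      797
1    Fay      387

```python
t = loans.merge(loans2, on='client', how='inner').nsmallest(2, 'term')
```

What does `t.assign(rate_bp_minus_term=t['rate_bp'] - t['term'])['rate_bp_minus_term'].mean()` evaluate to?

483.5

merge on 'client' (how='inner') → 3 rows:
   term client  rate_bp
0   110    Fay      387
1   107  Quinn      797
2   360    Fay      387
take 2 rows with smallest term:
   term client  rate_bp
1   107  Quinn      797
0   110    Fay      387
add column rate_bp_minus_term = t['rate_bp'] - t['term']:
   term client  rate_bp  rate_bp_minus_term
1   107  Quinn      797                 690
0   110    Fay      387                 277
Hence 483.5.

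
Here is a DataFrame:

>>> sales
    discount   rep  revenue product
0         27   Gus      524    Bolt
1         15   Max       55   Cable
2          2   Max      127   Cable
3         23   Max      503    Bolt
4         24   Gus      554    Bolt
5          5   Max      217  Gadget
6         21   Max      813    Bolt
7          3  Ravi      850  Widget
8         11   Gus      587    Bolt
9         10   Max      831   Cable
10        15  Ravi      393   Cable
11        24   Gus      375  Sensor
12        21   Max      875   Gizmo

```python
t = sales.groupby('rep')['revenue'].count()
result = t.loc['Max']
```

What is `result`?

group by rep, count of revenue:
rep
Gus     4
Max     7
Ravi    2
Name: revenue, dtype: int64
Reading off the value at index 'Max', we get 7.

7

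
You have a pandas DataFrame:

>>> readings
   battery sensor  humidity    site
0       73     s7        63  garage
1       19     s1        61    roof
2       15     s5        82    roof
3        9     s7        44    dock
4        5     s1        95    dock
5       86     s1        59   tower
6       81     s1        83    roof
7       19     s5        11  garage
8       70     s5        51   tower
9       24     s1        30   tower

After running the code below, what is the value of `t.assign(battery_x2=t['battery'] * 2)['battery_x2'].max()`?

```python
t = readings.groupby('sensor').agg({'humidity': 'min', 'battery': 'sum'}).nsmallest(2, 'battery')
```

group by sensor: min(humidity), sum(battery):
        humidity  battery
sensor                   
s1            30      215
s5            11      104
s7            44       82
take 2 rows with smallest battery:
        humidity  battery
sensor                   
s7            44       82
s5            11      104
add column battery_x2 = t['battery'] * 2:
        humidity  battery  battery_x2
sensor                               
s7            44       82         164
s5            11      104         208
The max of column 'battery_x2' is 208.

208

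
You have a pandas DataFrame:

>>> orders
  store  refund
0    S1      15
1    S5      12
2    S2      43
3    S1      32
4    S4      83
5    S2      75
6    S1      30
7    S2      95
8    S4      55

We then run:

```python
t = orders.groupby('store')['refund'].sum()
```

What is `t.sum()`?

group by store, sum of refund:
store
S1     77
S2    213
S4    138
S5     12
Name: refund, dtype: int64
Then the sum of the resulting series: 440

440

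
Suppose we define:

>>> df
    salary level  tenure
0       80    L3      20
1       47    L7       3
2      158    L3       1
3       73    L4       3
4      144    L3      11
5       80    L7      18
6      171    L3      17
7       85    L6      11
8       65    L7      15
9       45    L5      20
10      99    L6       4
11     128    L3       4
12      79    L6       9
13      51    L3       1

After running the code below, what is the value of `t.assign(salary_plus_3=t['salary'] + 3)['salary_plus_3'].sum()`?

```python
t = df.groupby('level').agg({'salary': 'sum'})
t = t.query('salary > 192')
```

group by level, sum of salary:
       salary
level        
L3        732
L4         73
L5         45
L6        263
L7        192
filter rows where salary > 192:
       salary
level        
L3        732
L6        263
add column salary_plus_3 = t['salary'] + 3:
       salary  salary_plus_3
level                       
L3        732            735
L6        263            266
sum of column 'salary_plus_3' → 1001

1001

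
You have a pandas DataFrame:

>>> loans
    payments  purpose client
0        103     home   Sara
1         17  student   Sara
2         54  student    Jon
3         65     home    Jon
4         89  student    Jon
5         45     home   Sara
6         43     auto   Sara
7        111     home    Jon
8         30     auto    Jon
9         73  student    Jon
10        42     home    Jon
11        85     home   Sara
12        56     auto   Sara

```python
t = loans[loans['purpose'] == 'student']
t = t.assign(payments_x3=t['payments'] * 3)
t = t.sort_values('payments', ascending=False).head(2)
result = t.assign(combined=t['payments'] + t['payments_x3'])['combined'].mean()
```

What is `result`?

filter rows where purpose == 'student':
   payments  purpose client
1        17  student   Sara
2        54  student    Jon
4        89  student    Jon
9        73  student    Jon
add column payments_x3 = t['payments'] * 3:
   payments  purpose client  payments_x3
1        17  student   Sara           51
2        54  student    Jon          162
4        89  student    Jon          267
9        73  student    Jon          219
sort by payments descending:
   payments  purpose client  payments_x3
4        89  student    Jon          267
9        73  student    Jon          219
2        54  student    Jon          162
1        17  student   Sara           51
take first 2 rows:
   payments  purpose client  payments_x3
4        89  student    Jon          267
9        73  student    Jon          219
add column combined = t['payments'] + t['payments_x3']:
   payments  purpose client  payments_x3  combined
4        89  student    Jon          267       356
9        73  student    Jon          219       292

324.0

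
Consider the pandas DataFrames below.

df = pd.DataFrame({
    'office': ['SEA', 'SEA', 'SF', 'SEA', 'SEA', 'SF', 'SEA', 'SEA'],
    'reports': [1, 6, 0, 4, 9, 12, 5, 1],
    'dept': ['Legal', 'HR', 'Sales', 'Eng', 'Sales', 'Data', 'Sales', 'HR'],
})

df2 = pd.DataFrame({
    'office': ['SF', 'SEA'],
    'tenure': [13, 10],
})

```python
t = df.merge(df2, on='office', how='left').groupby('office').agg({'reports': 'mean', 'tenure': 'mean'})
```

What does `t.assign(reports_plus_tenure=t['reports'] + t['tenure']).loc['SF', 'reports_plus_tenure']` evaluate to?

19.0

merge on 'office' (how='left') → 8 rows:
  office  reports   dept  tenure
0    SEA        1  Legal      10
1    SEA        6     HR      10
2     SF        0  Sales      13
3    SEA        4    Eng      10
4    SEA        9  Sales      10
5     SF       12   Data      13
6    SEA        5  Sales      10
7    SEA        1     HR      10
group by office: mean(reports), mean(tenure):
         reports  tenure
office                  
SEA     4.333333    10.0
SF      6.000000    13.0
add column reports_plus_tenure = t['reports'] + t['tenure']:
         reports  tenure  reports_plus_tenure
office                                       
SEA     4.333333    10.0            14.333333
SF      6.000000    13.0            19.000000
Finally, value at row 'SF', column 'reports_plus_tenure' = 19.0.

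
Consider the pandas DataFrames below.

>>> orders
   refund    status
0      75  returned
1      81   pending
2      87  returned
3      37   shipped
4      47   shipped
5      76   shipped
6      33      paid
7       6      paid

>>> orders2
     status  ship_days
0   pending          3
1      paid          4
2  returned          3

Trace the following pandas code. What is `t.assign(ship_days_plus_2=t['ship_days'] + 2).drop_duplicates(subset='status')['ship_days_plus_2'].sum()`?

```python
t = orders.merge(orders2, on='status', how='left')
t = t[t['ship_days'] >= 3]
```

merge on 'status' (how='left') → 8 rows:
   refund    status  ship_days
0      75  returned        3.0
1      81   pending        3.0
2      87  returned        3.0
3      37   shipped        NaN
4      47   shipped        NaN
5      76   shipped        NaN
6      33      paid        4.0
7       6      paid        4.0
filter rows where ship_days >= 3:
   refund    status  ship_days
0      75  returned        3.0
1      81   pending        3.0
2      87  returned        3.0
6      33      paid        4.0
7       6      paid        4.0
add column ship_days_plus_2 = t['ship_days'] + 2:
   refund    status  ship_days  ship_days_plus_2
0      75  returned        3.0               5.0
1      81   pending        3.0               5.0
2      87  returned        3.0               5.0
6      33      paid        4.0               6.0
7       6      paid        4.0               6.0
drop duplicate status (keep=first):
   refund    status  ship_days  ship_days_plus_2
0      75  returned        3.0               5.0
1      81   pending        3.0               5.0
6      33      paid        4.0               6.0

16.0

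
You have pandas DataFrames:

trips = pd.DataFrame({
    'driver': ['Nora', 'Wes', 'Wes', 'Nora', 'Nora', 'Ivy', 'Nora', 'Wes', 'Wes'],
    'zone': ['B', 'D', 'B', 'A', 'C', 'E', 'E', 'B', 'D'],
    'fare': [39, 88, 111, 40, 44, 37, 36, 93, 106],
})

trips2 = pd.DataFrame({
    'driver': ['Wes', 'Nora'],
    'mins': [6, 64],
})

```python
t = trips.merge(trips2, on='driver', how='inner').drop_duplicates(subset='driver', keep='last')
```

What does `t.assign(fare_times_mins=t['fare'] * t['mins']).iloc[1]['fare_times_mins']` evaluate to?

merge on 'driver' (how='inner') → 8 rows:
  driver zone  fare  mins
0   Nora    B    39    64
1    Wes    D    88     6
2    Wes    B   111     6
3   Nora    A    40    64
4   Nora    C    44    64
5   Nora    E    36    64
6    Wes    B    93     6
7    Wes    D   106     6
drop duplicate driver (keep=last):
  driver zone  fare  mins
5   Nora    E    36    64
7    Wes    D   106     6
add column fare_times_mins = t['fare'] * t['mins']:
  driver zone  fare  mins  fare_times_mins
5   Nora    E    36    64             2304
7    Wes    D   106     6              636
Reading off the value at position 1, column 'fare_times_mins', we get 636.

636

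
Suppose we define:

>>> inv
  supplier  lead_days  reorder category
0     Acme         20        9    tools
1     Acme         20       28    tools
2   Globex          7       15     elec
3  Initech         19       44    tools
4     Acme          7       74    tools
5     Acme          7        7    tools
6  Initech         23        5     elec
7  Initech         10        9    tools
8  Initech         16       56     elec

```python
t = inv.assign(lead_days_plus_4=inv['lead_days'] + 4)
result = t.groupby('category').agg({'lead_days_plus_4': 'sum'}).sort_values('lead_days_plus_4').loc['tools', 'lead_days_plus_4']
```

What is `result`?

107

add column lead_days_plus_4 = inv['lead_days'] + 4:
  supplier  lead_days  reorder category  lead_days_plus_4
0     Acme         20        9    tools                24
1     Acme         20       28    tools                24
2   Globex          7       15     elec                11
3  Initech         19       44    tools                23
4     Acme          7       74    tools                11
5     Acme          7        7    tools                11
6  Initech         23        5     elec                27
7  Initech         10        9    tools                14
8  Initech         16       56     elec                20
group by category, sum of lead_days_plus_4:
          lead_days_plus_4
category                  
elec                    58
tools                  107
sort by lead_days_plus_4:
          lead_days_plus_4
category                  
elec                    58
tools                  107
The value at row 'tools', column 'lead_days_plus_4' is 107.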